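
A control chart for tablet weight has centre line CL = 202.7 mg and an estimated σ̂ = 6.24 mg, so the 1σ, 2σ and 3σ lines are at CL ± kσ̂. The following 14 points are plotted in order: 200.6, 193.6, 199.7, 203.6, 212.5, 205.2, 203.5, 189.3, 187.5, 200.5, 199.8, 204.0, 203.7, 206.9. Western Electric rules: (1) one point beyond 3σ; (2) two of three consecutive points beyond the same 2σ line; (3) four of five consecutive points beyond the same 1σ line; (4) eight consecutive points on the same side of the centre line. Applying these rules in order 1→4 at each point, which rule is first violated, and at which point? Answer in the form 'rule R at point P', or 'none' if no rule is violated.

rule 2 at point 9

Zone of each point (C = within 1σ̂, B = 1σ̂–2σ̂, A = 2σ̂–3σ̂, * = beyond 3σ̂; sign = side of CL): 1:-C, 2:-B, 3:-C, 4:+C, 5:+B, 6:+C, 7:+C, 8:-A, 9:-A, 10:-C, 11:-C, 12:+C, 13:+C, 14:+C
Rule 2 (two of three consecutive points beyond the same 2σ limit) is satisfied at point 9.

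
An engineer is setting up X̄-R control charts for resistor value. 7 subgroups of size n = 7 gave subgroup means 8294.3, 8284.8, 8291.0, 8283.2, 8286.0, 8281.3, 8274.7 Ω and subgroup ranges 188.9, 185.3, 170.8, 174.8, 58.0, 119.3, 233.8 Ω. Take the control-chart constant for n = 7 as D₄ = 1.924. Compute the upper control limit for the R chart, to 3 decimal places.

R̄ = (188.9 + 185.3 + 170.8 + 174.8 + 58.0 + 119.3 + 233.8) / 7 = 1130.9000 / 7 = 161.5571
UCL_R = D₄·R̄ = 1.924 × 161.5571 = 310.8359

310.836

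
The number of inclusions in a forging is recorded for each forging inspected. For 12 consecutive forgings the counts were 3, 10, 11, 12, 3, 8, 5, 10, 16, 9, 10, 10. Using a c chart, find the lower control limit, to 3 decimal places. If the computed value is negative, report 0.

c̄ = (3 + 10 + 11 + 12 + 3 + 8 + 5 + 10 + 16 + 9 + 10 + 10) / 12 = 107 / 12 = 8.9167
LCL = c̄ − 3√c̄ = 8.9167 − 3 × 2.9861 = -0.0416 → 0 (cannot be negative)

0.000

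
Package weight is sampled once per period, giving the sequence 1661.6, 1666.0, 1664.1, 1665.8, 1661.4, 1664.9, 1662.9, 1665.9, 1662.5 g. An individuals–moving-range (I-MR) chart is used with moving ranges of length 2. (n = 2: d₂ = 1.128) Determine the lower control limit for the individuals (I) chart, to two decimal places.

1655.82

X̄ = (1661.6 + 1666.0 + 1664.1 + 1665.8 + 1661.4 + 1664.9 + 1662.9 + 1665.9 + 1662.5) / 9 = 1663.9000
Moving ranges: 4.4, 1.9, 1.7, 4.4, 3.5, 2.0, 3.0, 3.4; M̄R̄ = 24.3000 / 8 = 3.0375
LCL = X̄ − 3·M̄R̄/d₂ = 1663.9000 − 3 × 3.0375 / 1.128 = 1655.8215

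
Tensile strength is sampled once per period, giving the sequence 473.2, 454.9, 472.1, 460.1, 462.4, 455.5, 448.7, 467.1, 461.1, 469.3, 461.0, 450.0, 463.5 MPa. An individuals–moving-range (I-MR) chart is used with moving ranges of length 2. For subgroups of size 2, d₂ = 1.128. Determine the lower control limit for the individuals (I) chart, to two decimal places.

432.89

X̄ = (473.2 + 454.9 + 472.1 + 460.1 + 462.4 + 455.5 + 448.7 + 467.1 + 461.1 + 469.3 + 461.0 + 450.0 + 463.5) / 13 = 461.4538
Moving ranges: 18.3, 17.2, 12.0, 2.3, 6.9, 6.8, 18.4, 6.0, 8.2, 8.3, 11.0, 13.5; M̄R̄ = 128.9000 / 12 = 10.7417
LCL = X̄ − 3·M̄R̄/d₂ = 461.4538 − 3 × 10.7417 / 1.128 = 432.8856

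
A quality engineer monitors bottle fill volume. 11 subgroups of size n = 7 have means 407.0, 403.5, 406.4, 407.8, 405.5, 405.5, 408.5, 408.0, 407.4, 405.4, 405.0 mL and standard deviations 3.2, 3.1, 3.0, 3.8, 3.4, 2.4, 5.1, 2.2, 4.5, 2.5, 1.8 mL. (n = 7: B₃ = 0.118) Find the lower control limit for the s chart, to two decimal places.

s̄ = (3.2 + 3.1 + 3.0 + 3.8 + 3.4 + 2.4 + 5.1 + 2.2 + 4.5 + 2.5 + 1.8) / 11 = 3.1818
LCL_s = B₃·s̄ = 0.118 × 3.1818 = 0.3755

0.38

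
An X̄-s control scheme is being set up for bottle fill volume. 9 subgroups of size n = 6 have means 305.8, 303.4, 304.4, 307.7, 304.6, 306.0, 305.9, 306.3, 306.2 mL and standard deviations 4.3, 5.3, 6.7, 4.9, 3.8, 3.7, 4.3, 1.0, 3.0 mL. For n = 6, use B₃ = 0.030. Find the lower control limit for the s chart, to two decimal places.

0.12

s̄ = (4.3 + 5.3 + 6.7 + 4.9 + 3.8 + 3.7 + 4.3 + 1.0 + 3.0) / 9 = 4.1111
LCL_s = B₃·s̄ = 0.030 × 4.1111 = 0.1233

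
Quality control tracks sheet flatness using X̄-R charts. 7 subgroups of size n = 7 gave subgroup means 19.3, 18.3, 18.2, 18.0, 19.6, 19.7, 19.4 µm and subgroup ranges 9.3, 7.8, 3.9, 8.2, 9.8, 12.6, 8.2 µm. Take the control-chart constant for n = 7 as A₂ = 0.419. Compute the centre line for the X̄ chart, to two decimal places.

18.93

X̄̄ = (19.3 + 18.3 + 18.2 + 18.0 + 19.6 + 19.7 + 19.4) / 7 = 132.5000 / 7 = 18.9286
CL = X̄̄ = 18.9286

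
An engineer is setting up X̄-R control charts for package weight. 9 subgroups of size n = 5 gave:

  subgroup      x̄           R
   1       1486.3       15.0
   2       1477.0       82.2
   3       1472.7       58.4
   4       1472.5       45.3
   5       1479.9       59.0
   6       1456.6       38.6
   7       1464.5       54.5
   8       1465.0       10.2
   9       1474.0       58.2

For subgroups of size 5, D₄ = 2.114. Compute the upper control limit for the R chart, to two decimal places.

98.98

R̄ = (15.0 + 82.2 + 58.4 + 45.3 + 59.0 + 38.6 + 54.5 + 10.2 + 58.2) / 9 = 421.4000 / 9 = 46.8222
UCL_R = D₄·R̄ = 2.114 × 46.8222 = 98.9822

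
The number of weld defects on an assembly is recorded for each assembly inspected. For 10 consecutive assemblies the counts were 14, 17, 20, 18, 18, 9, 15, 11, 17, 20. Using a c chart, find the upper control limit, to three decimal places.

c̄ = (14 + 17 + 20 + 18 + 18 + 9 + 15 + 11 + 17 + 20) / 10 = 159 / 10 = 15.9000
UCL = c̄ + 3√c̄ = 15.9000 + 3 × √15.9000 = 15.9000 + 3 × 3.9875 = 27.8624

27.862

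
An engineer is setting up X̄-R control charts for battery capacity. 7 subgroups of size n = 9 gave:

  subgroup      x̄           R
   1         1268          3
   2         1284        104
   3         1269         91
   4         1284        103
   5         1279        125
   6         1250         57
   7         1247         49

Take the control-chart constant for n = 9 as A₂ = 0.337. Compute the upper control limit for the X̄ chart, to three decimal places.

1294.326

X̄̄ = (1268 + 1284 + 1269 + 1284 + 1279 + 1250 + 1247) / 7 = 8881.0000 / 7 = 1268.7143
R̄ = (3 + 104 + 91 + 103 + 125 + 57 + 49) / 7 = 532.0000 / 7 = 76.0000
UCL = X̄̄ + A₂·R̄ = 1268.7143 + 0.337 × 76.0000 = 1294.3263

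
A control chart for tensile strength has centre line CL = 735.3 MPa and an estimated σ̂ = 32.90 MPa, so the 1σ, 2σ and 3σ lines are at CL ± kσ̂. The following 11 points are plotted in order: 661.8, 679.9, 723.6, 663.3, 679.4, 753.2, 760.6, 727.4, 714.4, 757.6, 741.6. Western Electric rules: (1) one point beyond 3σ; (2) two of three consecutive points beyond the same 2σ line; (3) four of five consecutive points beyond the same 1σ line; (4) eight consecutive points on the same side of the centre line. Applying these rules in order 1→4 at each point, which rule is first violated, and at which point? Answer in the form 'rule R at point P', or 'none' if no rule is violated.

rule 3 at point 5

Zone of each point (C = within 1σ̂, B = 1σ̂–2σ̂, A = 2σ̂–3σ̂, * = beyond 3σ̂; sign = side of CL): 1:-A, 2:-B, 3:-C, 4:-A, 5:-B, 6:+C, 7:+C, 8:-C, 9:-C, 10:+C, 11:+C
Rule 3 (four of five consecutive points beyond the same 1σ limit) is satisfied at point 5.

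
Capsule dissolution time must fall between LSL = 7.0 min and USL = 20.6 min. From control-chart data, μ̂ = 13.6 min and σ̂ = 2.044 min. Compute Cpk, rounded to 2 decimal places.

Cpu = (USL − μ̂) / (3σ̂) = (20.6 − 13.6) / (3 × 2.044) = 1.1416; Cpl = (μ̂ − LSL) / (3σ̂) = (13.6 − 7.0) / (3 × 2.044) = 1.0763; Cpk = min(Cpu, Cpl) = 1.0763

1.08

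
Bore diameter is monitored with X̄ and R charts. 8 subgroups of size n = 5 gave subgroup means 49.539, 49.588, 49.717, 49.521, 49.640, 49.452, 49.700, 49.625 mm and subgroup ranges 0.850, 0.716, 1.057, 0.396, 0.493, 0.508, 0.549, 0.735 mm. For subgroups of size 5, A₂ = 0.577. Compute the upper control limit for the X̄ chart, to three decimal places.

49.980

X̄̄ = (49.539 + 49.588 + 49.717 + 49.521 + 49.640 + 49.452 + 49.700 + 49.625) / 8 = 396.7820 / 8 = 49.5977
R̄ = (0.850 + 0.716 + 1.057 + 0.396 + 0.493 + 0.508 + 0.549 + 0.735) / 8 = 5.3040 / 8 = 0.6630
UCL = X̄̄ + A₂·R̄ = 49.5977 + 0.577 × 0.6630 = 49.9803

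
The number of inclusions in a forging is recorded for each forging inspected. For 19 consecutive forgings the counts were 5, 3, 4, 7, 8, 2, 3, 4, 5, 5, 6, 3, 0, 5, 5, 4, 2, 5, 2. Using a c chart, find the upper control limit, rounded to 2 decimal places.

c̄ = (5 + 3 + 4 + 7 + 8 + 2 + 3 + 4 + 5 + 5 + 6 + 3 + 0 + 5 + 5 + 4 + 2 + 5 + 2) / 19 = 78 / 19 = 4.1053
UCL = c̄ + 3√c̄ = 4.1053 + 3 × √4.1053 = 4.1053 + 3 × 2.0261 = 10.1837

10.18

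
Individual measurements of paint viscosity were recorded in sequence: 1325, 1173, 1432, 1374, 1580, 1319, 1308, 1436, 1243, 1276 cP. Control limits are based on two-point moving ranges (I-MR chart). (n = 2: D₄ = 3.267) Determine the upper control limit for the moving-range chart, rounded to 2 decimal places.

472.26

Moving ranges: 152, 259, 58, 206, 261, 11, 128, 193, 33; M̄R̄ = 1301.0000 / 9 = 144.5556
UCL_MR = D₄·M̄R̄ = 3.267 × 144.5556 = 472.2630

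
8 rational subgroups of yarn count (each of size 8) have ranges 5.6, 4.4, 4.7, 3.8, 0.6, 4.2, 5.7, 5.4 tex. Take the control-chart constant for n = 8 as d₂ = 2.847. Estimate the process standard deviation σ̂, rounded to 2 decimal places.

1.51

R̄ = (5.6 + 4.4 + 4.7 + 3.8 + 0.6 + 4.2 + 5.7 + 5.4) / 8 = 4.3000
σ̂ = R̄ / d₂ = 4.3000 / 2.847 = 1.5104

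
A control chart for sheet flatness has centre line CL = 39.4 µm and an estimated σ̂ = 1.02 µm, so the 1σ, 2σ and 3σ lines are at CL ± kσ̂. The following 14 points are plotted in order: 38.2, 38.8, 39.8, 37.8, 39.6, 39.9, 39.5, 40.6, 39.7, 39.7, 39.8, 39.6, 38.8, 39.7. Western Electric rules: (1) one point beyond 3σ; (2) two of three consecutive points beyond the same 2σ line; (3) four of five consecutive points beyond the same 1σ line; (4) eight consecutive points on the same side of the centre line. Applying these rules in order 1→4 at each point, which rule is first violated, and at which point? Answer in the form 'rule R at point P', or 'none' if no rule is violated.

rule 4 at point 12

Zone of each point (C = within 1σ̂, B = 1σ̂–2σ̂, A = 2σ̂–3σ̂, * = beyond 3σ̂; sign = side of CL): 1:-B, 2:-C, 3:+C, 4:-B, 5:+C, 6:+C, 7:+C, 8:+B, 9:+C, 10:+C, 11:+C, 12:+C, 13:-C, 14:+C
Rule 4 (eight consecutive points on the same side of the centre line) is satisfied at point 12.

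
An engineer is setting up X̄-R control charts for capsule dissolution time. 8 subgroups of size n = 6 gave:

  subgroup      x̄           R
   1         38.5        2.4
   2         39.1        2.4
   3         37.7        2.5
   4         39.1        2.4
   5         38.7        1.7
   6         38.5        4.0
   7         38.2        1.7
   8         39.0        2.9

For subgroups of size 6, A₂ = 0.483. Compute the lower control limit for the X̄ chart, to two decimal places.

37.39

X̄̄ = (38.5 + 39.1 + 37.7 + 39.1 + 38.7 + 38.5 + 38.2 + 39.0) / 8 = 308.8000 / 8 = 38.6000
R̄ = (2.4 + 2.4 + 2.5 + 2.4 + 1.7 + 4.0 + 1.7 + 2.9) / 8 = 20.0000 / 8 = 2.5000
LCL = X̄̄ − A₂·R̄ = 38.6000 − 0.483 × 2.5000 = 37.3925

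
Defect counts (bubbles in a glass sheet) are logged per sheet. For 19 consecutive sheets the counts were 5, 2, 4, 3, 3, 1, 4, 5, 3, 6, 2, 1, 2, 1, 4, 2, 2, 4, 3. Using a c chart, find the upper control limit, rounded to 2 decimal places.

c̄ = (5 + 2 + 4 + 3 + 3 + 1 + 4 + 5 + 3 + 6 + 2 + 1 + 2 + 1 + 4 + 2 + 2 + 4 + 3) / 19 = 57 / 19 = 3.0000
UCL = c̄ + 3√c̄ = 3.0000 + 3 × √3.0000 = 3.0000 + 3 × 1.7321 = 8.1962

8.20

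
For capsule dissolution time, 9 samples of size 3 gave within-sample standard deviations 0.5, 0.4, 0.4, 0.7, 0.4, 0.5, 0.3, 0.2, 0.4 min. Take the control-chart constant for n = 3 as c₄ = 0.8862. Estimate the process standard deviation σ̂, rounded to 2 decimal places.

0.48

s̄ = (0.5 + 0.4 + 0.4 + 0.7 + 0.4 + 0.5 + 0.3 + 0.2 + 0.4) / 9 = 0.4222
σ̂ = s̄ / c₄ = 0.4222 / 0.8862 = 0.4764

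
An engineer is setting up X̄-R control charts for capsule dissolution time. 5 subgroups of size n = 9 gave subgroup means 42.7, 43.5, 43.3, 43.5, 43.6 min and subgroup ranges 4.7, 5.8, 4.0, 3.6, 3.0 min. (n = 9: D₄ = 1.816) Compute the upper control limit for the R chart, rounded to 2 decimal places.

7.66

R̄ = (4.7 + 5.8 + 4.0 + 3.6 + 3.0) / 5 = 21.1000 / 5 = 4.2200
UCL_R = D₄·R̄ = 1.816 × 4.2200 = 7.6635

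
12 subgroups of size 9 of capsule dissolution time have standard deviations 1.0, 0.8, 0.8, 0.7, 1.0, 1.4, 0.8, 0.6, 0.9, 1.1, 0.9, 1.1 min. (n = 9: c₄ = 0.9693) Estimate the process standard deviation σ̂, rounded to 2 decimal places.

s̄ = (1.0 + 0.8 + 0.8 + 0.7 + 1.0 + 1.4 + 0.8 + 0.6 + 0.9 + 1.1 + 0.9 + 1.1) / 12 = 0.9250
σ̂ = s̄ / c₄ = 0.9250 / 0.9693 = 0.9543

0.95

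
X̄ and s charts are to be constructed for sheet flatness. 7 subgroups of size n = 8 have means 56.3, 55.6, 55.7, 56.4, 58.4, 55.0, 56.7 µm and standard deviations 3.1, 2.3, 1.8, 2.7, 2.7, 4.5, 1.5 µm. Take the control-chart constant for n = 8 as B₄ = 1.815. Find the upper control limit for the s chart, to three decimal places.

s̄ = (3.1 + 2.3 + 1.8 + 2.7 + 2.7 + 4.5 + 1.5) / 7 = 2.6571
UCL_s = B₄·s̄ = 1.815 × 2.6571 = 4.8227

4.823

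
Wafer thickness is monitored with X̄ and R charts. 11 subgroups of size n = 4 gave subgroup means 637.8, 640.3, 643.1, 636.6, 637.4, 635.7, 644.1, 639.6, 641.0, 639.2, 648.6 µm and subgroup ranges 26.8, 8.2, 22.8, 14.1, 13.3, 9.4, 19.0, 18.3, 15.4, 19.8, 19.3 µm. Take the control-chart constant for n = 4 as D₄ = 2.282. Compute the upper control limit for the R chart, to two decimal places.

38.67

R̄ = (26.8 + 8.2 + 22.8 + 14.1 + 13.3 + 9.4 + 19.0 + 18.3 + 15.4 + 19.8 + 19.3) / 11 = 186.4000 / 11 = 16.9455
UCL_R = D₄·R̄ = 2.282 × 16.9455 = 38.6695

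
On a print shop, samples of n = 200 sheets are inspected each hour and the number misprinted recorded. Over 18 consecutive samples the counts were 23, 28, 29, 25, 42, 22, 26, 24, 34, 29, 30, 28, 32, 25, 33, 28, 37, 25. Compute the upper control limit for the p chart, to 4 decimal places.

p̄ = Σdᵢ / (k·n) = 520 / (18 × 200) = 0.14444
UCL = p̄ + 3·√(p̄(1−p̄)/n) = 0.14444 + 3 × √(0.14444×0.85556/200) = 0.14444 + 3 × 0.02486 = 0.21902

0.2190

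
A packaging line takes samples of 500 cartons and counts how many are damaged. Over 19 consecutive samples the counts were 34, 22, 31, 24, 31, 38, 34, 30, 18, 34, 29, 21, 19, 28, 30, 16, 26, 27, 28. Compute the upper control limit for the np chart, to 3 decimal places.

p̄ = Σdᵢ / (k·n) = 520 / (19 × 500) = 0.05474
UCL = np̄ + 3·√(np̄(1−p̄)) = 27.3684 + 3 × √(27.3684×0.94526) = 27.3684 + 3 × 5.0863 = 42.6273

42.627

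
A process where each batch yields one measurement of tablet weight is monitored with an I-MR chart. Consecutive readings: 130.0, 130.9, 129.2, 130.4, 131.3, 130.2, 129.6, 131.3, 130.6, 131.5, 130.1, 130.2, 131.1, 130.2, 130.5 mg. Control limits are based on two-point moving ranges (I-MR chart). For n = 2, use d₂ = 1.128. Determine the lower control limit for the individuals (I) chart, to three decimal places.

X̄ = (130.0 + 130.9 + 129.2 + 130.4 + 131.3 + 130.2 + 129.6 + 131.3 + 130.6 + 131.5 + 130.1 + 130.2 + 131.1 + 130.2 + 130.5) / 15 = 130.4733
Moving ranges: 0.9, 1.7, 1.2, 0.9, 1.1, 0.6, 1.7, 0.7, 0.9, 1.4, 0.1, 0.9, 0.9, 0.3; M̄R̄ = 13.3000 / 14 = 0.9500
LCL = X̄ − 3·M̄R̄/d₂ = 130.4733 − 3 × 0.9500 / 1.128 = 127.9467

127.947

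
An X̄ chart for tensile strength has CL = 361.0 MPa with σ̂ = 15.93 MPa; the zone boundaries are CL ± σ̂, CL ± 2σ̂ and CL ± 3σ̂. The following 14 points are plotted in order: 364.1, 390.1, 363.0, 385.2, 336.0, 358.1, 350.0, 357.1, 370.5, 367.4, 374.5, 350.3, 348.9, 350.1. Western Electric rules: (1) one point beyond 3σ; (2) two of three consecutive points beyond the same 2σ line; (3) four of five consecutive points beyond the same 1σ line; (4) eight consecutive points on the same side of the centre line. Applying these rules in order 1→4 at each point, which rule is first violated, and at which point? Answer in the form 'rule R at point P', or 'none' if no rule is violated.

Zone of each point (C = within 1σ̂, B = 1σ̂–2σ̂, A = 2σ̂–3σ̂, * = beyond 3σ̂; sign = side of CL): 1:+C, 2:+B, 3:+C, 4:+B, 5:-B, 6:-C, 7:-C, 8:-C, 9:+C, 10:+C, 11:+C, 12:-C, 13:-C, 14:-C
No rule fires across all 14 points.

none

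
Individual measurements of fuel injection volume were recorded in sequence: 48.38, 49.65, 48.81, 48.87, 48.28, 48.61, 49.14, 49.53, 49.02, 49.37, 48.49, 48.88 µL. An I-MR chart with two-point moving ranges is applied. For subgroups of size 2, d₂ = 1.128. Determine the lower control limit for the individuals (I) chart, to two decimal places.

X̄ = (48.38 + 49.65 + 48.81 + 48.87 + 48.28 + 48.61 + 49.14 + 49.53 + 49.02 + 49.37 + 48.49 + 48.88) / 12 = 48.9192
Moving ranges: 1.27, 0.84, 0.06, 0.59, 0.33, 0.53, 0.39, 0.51, 0.35, 0.88, 0.39; M̄R̄ = 6.1400 / 11 = 0.5582
LCL = X̄ − 3·M̄R̄/d₂ = 48.9192 − 3 × 0.5582 / 1.128 = 47.4346

47.43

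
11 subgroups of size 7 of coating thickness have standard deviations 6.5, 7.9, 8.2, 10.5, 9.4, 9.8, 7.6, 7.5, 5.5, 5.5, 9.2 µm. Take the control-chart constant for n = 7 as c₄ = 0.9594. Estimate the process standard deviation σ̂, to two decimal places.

8.30

s̄ = (6.5 + 7.9 + 8.2 + 10.5 + 9.4 + 9.8 + 7.6 + 7.5 + 5.5 + 5.5 + 9.2) / 11 = 7.9636
σ̂ = s̄ / c₄ = 7.9636 / 0.9594 = 8.3006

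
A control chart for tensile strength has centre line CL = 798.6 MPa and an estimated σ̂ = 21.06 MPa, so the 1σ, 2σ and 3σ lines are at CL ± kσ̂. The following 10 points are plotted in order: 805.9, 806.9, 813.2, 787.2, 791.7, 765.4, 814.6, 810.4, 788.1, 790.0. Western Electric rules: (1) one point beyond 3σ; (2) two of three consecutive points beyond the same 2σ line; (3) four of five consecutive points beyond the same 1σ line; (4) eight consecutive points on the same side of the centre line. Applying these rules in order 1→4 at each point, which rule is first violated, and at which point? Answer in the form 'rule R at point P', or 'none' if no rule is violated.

none

Zone of each point (C = within 1σ̂, B = 1σ̂–2σ̂, A = 2σ̂–3σ̂, * = beyond 3σ̂; sign = side of CL): 1:+C, 2:+C, 3:+C, 4:-C, 5:-C, 6:-B, 7:+C, 8:+C, 9:-C, 10:-C
No rule fires across all 10 points.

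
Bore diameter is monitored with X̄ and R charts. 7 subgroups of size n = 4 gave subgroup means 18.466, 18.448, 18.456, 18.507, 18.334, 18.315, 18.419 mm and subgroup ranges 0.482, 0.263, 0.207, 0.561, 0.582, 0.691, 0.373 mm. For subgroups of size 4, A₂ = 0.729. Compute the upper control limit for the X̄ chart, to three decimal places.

X̄̄ = (18.466 + 18.448 + 18.456 + 18.507 + 18.334 + 18.315 + 18.419) / 7 = 128.9450 / 7 = 18.4207
R̄ = (0.482 + 0.263 + 0.207 + 0.561 + 0.582 + 0.691 + 0.373) / 7 = 3.1590 / 7 = 0.4513
UCL = X̄̄ + A₂·R̄ = 18.4207 + 0.729 × 0.4513 = 18.7497

18.750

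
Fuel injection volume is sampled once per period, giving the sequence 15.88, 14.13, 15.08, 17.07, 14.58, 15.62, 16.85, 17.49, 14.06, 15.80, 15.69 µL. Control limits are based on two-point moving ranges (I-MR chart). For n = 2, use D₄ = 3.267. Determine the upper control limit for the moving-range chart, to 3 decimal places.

Moving ranges: 1.75, 0.95, 1.99, 2.49, 1.04, 1.23, 0.64, 3.43, 1.74, 0.11; M̄R̄ = 15.3700 / 10 = 1.5370
UCL_MR = D₄·M̄R̄ = 3.267 × 1.5370 = 5.0214

5.021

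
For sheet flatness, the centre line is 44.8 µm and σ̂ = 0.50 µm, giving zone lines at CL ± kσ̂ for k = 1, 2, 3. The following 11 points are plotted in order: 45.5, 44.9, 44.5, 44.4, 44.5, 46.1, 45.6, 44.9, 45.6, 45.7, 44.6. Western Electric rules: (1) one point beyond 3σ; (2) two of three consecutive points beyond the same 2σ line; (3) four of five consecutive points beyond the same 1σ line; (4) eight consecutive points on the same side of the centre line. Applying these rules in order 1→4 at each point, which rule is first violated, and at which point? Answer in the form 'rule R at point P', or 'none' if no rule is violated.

Zone of each point (C = within 1σ̂, B = 1σ̂–2σ̂, A = 2σ̂–3σ̂, * = beyond 3σ̂; sign = side of CL): 1:+B, 2:+C, 3:-C, 4:-C, 5:-C, 6:+A, 7:+B, 8:+C, 9:+B, 10:+B, 11:-C
Rule 3 (four of five consecutive points beyond the same 1σ limit) is satisfied at point 10.

rule 3 at point 10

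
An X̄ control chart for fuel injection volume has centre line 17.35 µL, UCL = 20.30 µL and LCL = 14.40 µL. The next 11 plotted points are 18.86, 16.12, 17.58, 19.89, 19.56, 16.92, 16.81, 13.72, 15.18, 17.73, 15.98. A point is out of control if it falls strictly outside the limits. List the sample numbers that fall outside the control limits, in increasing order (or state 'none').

Compare each point to [14.40, 20.30]: sample 8 = 13.72 < LCL.

8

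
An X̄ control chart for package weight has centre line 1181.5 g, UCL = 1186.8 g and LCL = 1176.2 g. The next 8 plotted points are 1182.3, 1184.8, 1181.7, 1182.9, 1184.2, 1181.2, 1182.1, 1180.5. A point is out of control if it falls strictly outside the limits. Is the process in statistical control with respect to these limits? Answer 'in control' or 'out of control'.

All 8 points lie within [1176.2, 1186.8].

in control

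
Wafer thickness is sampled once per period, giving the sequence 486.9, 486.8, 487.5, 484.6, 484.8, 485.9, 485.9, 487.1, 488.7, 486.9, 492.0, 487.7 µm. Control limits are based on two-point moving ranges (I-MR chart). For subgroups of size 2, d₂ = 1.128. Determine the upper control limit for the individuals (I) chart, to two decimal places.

491.66

X̄ = (486.9 + 486.8 + 487.5 + 484.6 + 484.8 + 485.9 + 485.9 + 487.1 + 488.7 + 486.9 + 492.0 + 487.7) / 12 = 487.0667
Moving ranges: 0.1, 0.7, 2.9, 0.2, 1.1, 0.0, 1.2, 1.6, 1.8, 5.1, 4.3; M̄R̄ = 19.0000 / 11 = 1.7273
UCL = X̄ + 3·M̄R̄/d₂ = 487.0667 + 3 × 1.7273 / 1.128 = 491.6605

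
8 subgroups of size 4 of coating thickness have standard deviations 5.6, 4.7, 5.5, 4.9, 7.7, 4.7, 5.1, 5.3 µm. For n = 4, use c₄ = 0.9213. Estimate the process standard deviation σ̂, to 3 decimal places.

s̄ = (5.6 + 4.7 + 5.5 + 4.9 + 7.7 + 4.7 + 5.1 + 5.3) / 8 = 5.4375
σ̂ = s̄ / c₄ = 5.4375 / 0.9213 = 5.9020

5.902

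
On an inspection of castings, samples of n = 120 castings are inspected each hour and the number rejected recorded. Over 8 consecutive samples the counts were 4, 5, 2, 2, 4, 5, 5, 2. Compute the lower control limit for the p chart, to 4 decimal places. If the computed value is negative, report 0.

p̄ = Σdᵢ / (k·n) = 29 / (8 × 120) = 0.03021
LCL = p̄ − 3·√(p̄(1−p̄)/n) = 0.03021 − 3 × 0.01562 = -0.01667 → 0 (negative, so LCL = 0)

0.0000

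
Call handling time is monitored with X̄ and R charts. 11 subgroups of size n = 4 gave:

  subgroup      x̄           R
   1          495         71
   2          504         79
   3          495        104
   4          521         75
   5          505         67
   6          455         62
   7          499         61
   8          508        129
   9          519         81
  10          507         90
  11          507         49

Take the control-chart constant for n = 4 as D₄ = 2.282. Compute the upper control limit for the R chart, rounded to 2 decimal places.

180.07

R̄ = (71 + 79 + 104 + 75 + 67 + 62 + 61 + 129 + 81 + 90 + 49) / 11 = 868.0000 / 11 = 78.9091
UCL_R = D₄·R̄ = 2.282 × 78.9091 = 180.0705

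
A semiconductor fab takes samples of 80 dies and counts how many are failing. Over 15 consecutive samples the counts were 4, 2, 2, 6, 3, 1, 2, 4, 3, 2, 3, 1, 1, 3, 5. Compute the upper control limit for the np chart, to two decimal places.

7.73

p̄ = Σdᵢ / (k·n) = 42 / (15 × 80) = 0.03500
UCL = np̄ + 3·√(np̄(1−p̄)) = 2.8000 + 3 × √(2.8000×0.96500) = 2.8000 + 3 × 1.6438 = 7.7313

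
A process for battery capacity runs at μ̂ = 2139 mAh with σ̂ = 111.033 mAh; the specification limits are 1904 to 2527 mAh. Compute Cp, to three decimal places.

Cp = (USL − LSL) / (6σ̂) = (2527 − 1904) / (6 × 111.033) = 623.0000 / 666.1980 = 0.9352

0.935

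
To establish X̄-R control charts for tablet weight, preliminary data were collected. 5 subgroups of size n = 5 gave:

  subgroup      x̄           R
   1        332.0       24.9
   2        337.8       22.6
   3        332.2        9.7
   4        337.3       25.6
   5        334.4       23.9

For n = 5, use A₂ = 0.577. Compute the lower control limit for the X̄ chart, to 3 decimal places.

X̄̄ = (332.0 + 337.8 + 332.2 + 337.3 + 334.4) / 5 = 1673.7000 / 5 = 334.7400
R̄ = (24.9 + 22.6 + 9.7 + 25.6 + 23.9) / 5 = 106.7000 / 5 = 21.3400
LCL = X̄̄ − A₂·R̄ = 334.7400 − 0.577 × 21.3400 = 322.4268

322.427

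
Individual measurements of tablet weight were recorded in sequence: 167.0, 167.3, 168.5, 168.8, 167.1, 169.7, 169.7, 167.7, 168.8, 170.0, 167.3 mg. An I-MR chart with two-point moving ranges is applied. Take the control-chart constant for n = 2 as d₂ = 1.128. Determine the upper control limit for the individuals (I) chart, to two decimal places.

171.84

X̄ = (167.0 + 167.3 + 168.5 + 168.8 + 167.1 + 169.7 + 169.7 + 167.7 + 168.8 + 170.0 + 167.3) / 11 = 168.3545
Moving ranges: 0.3, 1.2, 0.3, 1.7, 2.6, 0.0, 2.0, 1.1, 1.2, 2.7; M̄R̄ = 13.1000 / 10 = 1.3100
UCL = X̄ + 3·M̄R̄/d₂ = 168.3545 + 3 × 1.3100 / 1.128 = 171.8386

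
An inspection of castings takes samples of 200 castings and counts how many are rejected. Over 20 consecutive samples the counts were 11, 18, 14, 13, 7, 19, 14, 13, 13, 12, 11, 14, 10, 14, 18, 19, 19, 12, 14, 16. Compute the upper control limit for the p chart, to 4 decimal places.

0.1245

p̄ = Σdᵢ / (k·n) = 281 / (20 × 200) = 0.07025
UCL = p̄ + 3·√(p̄(1−p̄)/n) = 0.07025 + 3 × √(0.07025×0.92975/200) = 0.07025 + 3 × 0.01807 = 0.12446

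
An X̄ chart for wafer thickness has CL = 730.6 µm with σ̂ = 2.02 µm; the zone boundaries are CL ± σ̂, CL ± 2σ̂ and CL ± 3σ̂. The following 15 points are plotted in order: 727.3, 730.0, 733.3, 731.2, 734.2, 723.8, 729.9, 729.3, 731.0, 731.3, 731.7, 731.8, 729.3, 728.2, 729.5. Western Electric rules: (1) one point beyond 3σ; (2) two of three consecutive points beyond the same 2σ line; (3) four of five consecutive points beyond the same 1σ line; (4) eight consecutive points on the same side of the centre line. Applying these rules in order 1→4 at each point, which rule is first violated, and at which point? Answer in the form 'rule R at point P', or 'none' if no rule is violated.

Zone of each point (C = within 1σ̂, B = 1σ̂–2σ̂, A = 2σ̂–3σ̂, * = beyond 3σ̂; sign = side of CL): 1:-B, 2:-C, 3:+B, 4:+C, 5:+B, 6:-*, 7:-C, 8:-C, 9:+C, 10:+C, 11:+C, 12:+C, 13:-C, 14:-B, 15:-C
Rule 1 (one point beyond the 3σ limits) is satisfied at point 6.

rule 1 at point 6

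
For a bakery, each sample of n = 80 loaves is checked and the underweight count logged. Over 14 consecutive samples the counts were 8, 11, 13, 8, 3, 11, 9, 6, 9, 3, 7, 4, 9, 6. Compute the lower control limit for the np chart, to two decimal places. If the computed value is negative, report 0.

p̄ = Σdᵢ / (k·n) = 107 / (14 × 80) = 0.09554
LCL = np̄ − 3·√(np̄(1−p̄)) = 7.6429 − 3 × 2.6292 = -0.2447 → 0 (negative, so LCL = 0)

0.00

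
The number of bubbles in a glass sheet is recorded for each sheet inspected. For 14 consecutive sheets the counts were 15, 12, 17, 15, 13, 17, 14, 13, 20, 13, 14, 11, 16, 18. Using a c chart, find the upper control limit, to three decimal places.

c̄ = (15 + 12 + 17 + 15 + 13 + 17 + 14 + 13 + 20 + 13 + 14 + 11 + 16 + 18) / 14 = 208 / 14 = 14.8571
UCL = c̄ + 3√c̄ = 14.8571 + 3 × √14.8571 = 14.8571 + 3 × 3.8545 = 26.4206

26.421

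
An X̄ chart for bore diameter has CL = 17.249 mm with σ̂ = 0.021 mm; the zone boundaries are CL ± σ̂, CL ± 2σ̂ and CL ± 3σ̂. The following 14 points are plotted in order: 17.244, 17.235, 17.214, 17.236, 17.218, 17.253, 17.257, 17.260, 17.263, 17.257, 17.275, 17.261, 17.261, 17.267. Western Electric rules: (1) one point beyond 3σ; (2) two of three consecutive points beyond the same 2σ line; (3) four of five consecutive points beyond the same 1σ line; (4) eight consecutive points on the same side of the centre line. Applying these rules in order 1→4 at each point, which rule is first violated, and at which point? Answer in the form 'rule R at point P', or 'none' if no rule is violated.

rule 4 at point 13

Zone of each point (C = within 1σ̂, B = 1σ̂–2σ̂, A = 2σ̂–3σ̂, * = beyond 3σ̂; sign = side of CL): 1:-C, 2:-C, 3:-B, 4:-C, 5:-B, 6:+C, 7:+C, 8:+C, 9:+C, 10:+C, 11:+B, 12:+C, 13:+C, 14:+C
Rule 4 (eight consecutive points on the same side of the centre line) is satisfied at point 13.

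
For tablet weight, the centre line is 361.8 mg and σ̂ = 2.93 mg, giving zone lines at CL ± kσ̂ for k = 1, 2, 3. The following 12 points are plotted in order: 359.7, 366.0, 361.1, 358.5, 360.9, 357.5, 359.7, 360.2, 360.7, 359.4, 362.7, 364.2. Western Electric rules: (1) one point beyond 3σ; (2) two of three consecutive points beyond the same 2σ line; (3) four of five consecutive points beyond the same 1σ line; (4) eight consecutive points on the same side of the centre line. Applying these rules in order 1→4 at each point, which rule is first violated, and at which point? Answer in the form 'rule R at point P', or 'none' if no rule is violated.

Zone of each point (C = within 1σ̂, B = 1σ̂–2σ̂, A = 2σ̂–3σ̂, * = beyond 3σ̂; sign = side of CL): 1:-C, 2:+B, 3:-C, 4:-B, 5:-C, 6:-B, 7:-C, 8:-C, 9:-C, 10:-C, 11:+C, 12:+C
Rule 4 (eight consecutive points on the same side of the centre line) is satisfied at point 10.

rule 4 at point 10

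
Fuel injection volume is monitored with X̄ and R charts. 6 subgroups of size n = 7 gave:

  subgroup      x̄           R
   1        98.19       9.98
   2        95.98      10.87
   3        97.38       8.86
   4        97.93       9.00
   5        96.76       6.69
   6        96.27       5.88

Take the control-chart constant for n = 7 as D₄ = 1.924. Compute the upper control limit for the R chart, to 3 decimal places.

16.444

R̄ = (9.98 + 10.87 + 8.86 + 9.00 + 6.69 + 5.88) / 6 = 51.2800 / 6 = 8.5467
UCL_R = D₄·R̄ = 1.924 × 8.5467 = 16.4438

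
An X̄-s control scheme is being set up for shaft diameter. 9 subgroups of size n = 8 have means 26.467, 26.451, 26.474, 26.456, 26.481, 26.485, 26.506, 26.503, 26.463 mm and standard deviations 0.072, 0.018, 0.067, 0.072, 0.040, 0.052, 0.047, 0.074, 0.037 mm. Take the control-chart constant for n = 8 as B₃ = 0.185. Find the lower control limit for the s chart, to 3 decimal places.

s̄ = (0.072 + 0.018 + 0.067 + 0.072 + 0.040 + 0.052 + 0.047 + 0.074 + 0.037) / 9 = 0.0532
LCL_s = B₃·s̄ = 0.185 × 0.0532 = 0.0098

0.010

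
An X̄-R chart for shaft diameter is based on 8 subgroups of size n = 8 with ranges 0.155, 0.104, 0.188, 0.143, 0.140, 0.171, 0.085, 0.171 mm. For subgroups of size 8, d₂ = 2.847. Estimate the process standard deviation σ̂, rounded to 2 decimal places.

R̄ = (0.155 + 0.104 + 0.188 + 0.143 + 0.140 + 0.171 + 0.085 + 0.171) / 8 = 0.1446
σ̂ = R̄ / d₂ = 0.1446 / 2.847 = 0.0508

0.05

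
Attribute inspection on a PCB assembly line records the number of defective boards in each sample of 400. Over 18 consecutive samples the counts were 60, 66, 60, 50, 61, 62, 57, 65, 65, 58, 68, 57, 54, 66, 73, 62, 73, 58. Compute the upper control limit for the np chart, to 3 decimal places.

83.651

p̄ = Σdᵢ / (k·n) = 1115 / (18 × 400) = 0.15486
UCL = np̄ + 3·√(np̄(1−p̄)) = 61.9444 + 3 × √(61.9444×0.84514) = 61.9444 + 3 × 7.2354 = 83.6508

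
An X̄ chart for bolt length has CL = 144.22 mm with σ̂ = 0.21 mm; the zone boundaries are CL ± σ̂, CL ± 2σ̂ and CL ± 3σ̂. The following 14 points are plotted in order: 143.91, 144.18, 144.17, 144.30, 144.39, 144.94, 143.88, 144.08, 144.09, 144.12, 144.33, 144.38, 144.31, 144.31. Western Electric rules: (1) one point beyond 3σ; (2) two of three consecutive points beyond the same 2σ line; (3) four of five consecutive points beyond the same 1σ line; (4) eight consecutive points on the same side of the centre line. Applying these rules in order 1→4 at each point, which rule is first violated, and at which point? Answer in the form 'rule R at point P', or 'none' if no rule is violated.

Zone of each point (C = within 1σ̂, B = 1σ̂–2σ̂, A = 2σ̂–3σ̂, * = beyond 3σ̂; sign = side of CL): 1:-B, 2:-C, 3:-C, 4:+C, 5:+C, 6:+*, 7:-B, 8:-C, 9:-C, 10:-C, 11:+C, 12:+C, 13:+C, 14:+C
Rule 1 (one point beyond the 3σ limits) is satisfied at point 6.

rule 1 at point 6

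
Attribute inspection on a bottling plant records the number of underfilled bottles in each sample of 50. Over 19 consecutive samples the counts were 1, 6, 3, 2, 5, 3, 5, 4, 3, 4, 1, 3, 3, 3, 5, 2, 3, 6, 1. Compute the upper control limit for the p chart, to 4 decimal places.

0.1719

p̄ = Σdᵢ / (k·n) = 63 / (19 × 50) = 0.06632
UCL = p̄ + 3·√(p̄(1−p̄)/n) = 0.06632 + 3 × √(0.06632×0.93368/50) = 0.06632 + 3 × 0.03519 = 0.17189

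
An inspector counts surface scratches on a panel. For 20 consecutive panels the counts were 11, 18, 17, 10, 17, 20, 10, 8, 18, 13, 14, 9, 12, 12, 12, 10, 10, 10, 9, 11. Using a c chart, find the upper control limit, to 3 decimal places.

c̄ = (11 + 18 + 17 + 10 + 17 + 20 + 10 + 8 + 18 + 13 + 14 + 9 + 12 + 12 + 12 + 10 + 10 + 10 + 9 + 11) / 20 = 251 / 20 = 12.5500
UCL = c̄ + 3√c̄ = 12.5500 + 3 × √12.5500 = 12.5500 + 3 × 3.5426 = 23.1778

23.178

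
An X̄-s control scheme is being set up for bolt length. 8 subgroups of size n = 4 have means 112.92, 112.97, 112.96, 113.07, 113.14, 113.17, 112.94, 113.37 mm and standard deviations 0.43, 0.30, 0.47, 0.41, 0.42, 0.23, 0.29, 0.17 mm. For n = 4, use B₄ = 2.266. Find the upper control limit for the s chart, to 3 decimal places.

0.770

s̄ = (0.43 + 0.30 + 0.47 + 0.41 + 0.42 + 0.23 + 0.29 + 0.17) / 8 = 0.3400
UCL_s = B₄·s̄ = 2.266 × 0.3400 = 0.7704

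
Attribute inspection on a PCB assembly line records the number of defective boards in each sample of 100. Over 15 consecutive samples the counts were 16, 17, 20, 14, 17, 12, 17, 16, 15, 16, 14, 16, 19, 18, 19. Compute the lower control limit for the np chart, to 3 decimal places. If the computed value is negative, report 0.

5.292

p̄ = Σdᵢ / (k·n) = 246 / (15 × 100) = 0.16400
LCL = np̄ − 3·√(np̄(1−p̄)) = 16.4000 − 3 × 3.7028 = 5.2917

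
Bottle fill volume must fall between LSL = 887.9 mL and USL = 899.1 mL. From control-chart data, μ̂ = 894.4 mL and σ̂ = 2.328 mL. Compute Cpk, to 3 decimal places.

0.673

Cpu = (USL − μ̂) / (3σ̂) = (899.1 − 894.4) / (3 × 2.328) = 0.6730; Cpl = (μ̂ − LSL) / (3σ̂) = (894.4 − 887.9) / (3 × 2.328) = 0.9307; Cpk = min(Cpu, Cpl) = 0.6730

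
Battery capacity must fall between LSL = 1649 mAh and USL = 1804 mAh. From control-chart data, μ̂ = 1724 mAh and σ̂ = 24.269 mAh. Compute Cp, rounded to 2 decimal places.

Cp = (USL − LSL) / (6σ̂) = (1804 − 1649) / (6 × 24.269) = 155.0000 / 145.6140 = 1.0645

1.06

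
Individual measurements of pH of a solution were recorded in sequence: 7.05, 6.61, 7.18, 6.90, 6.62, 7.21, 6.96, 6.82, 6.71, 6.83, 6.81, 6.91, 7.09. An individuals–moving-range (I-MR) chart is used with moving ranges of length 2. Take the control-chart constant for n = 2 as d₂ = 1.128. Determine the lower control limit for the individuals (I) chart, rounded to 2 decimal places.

6.22

X̄ = (7.05 + 6.61 + 7.18 + 6.90 + 6.62 + 7.21 + 6.96 + 6.82 + 6.71 + 6.83 + 6.81 + 6.91 + 7.09) / 13 = 6.9000
Moving ranges: 0.44, 0.57, 0.28, 0.28, 0.59, 0.25, 0.14, 0.11, 0.12, 0.02, 0.10, 0.18; M̄R̄ = 3.0800 / 12 = 0.2567
LCL = X̄ − 3·M̄R̄/d₂ = 6.9000 − 3 × 0.2567 / 1.128 = 6.2174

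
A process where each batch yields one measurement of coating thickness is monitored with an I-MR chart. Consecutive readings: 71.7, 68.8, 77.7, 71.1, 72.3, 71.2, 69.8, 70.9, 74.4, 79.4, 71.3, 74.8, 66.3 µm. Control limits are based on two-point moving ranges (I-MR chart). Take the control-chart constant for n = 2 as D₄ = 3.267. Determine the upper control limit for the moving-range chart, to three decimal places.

14.103

Moving ranges: 2.9, 8.9, 6.6, 1.2, 1.1, 1.4, 1.1, 3.5, 5.0, 8.1, 3.5, 8.5; M̄R̄ = 51.8000 / 12 = 4.3167
UCL_MR = D₄·M̄R̄ = 3.267 × 4.3167 = 14.1025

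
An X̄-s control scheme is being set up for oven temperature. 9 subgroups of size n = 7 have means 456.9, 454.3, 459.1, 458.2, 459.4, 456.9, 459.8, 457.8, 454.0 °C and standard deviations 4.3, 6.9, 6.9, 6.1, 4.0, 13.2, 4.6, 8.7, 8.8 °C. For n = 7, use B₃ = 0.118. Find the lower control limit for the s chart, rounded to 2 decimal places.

0.83

s̄ = (4.3 + 6.9 + 6.9 + 6.1 + 4.0 + 13.2 + 4.6 + 8.7 + 8.8) / 9 = 7.0556
LCL_s = B₃·s̄ = 0.118 × 7.0556 = 0.8326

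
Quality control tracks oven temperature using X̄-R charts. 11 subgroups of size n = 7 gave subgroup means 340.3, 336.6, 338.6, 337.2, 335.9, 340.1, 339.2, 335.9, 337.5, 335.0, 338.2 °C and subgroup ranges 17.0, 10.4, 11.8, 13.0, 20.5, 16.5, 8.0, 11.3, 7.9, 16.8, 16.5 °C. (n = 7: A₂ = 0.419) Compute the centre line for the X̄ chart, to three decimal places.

X̄̄ = (340.3 + 336.6 + 338.6 + 337.2 + 335.9 + 340.1 + 339.2 + 335.9 + 337.5 + 335.0 + 338.2) / 11 = 3714.5000 / 11 = 337.6818
CL = X̄̄ = 337.6818

337.682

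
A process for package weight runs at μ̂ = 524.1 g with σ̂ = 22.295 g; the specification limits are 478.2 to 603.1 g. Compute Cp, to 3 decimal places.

Cp = (USL − LSL) / (6σ̂) = (603.1 − 478.2) / (6 × 22.295) = 124.9000 / 133.7700 = 0.9337

0.934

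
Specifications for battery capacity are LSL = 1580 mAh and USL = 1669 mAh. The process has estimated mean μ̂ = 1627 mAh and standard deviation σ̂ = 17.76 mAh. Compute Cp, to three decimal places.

Cp = (USL − LSL) / (6σ̂) = (1669 − 1580) / (6 × 17.76) = 89.0000 / 106.5600 = 0.8352

0.835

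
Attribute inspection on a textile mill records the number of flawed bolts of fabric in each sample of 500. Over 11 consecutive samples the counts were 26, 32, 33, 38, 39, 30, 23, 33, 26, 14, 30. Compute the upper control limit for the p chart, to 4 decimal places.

0.0905

p̄ = Σdᵢ / (k·n) = 324 / (11 × 500) = 0.05891
UCL = p̄ + 3·√(p̄(1−p̄)/n) = 0.05891 + 3 × √(0.05891×0.94109/500) = 0.05891 + 3 × 0.01053 = 0.09050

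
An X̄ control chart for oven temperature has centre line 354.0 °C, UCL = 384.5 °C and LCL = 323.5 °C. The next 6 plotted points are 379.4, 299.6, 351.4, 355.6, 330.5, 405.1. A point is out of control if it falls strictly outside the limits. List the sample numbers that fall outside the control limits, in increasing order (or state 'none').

Compare each point to [323.5, 384.5]: sample 2 = 299.6 < LCL; sample 6 = 405.1 > UCL.

2, 6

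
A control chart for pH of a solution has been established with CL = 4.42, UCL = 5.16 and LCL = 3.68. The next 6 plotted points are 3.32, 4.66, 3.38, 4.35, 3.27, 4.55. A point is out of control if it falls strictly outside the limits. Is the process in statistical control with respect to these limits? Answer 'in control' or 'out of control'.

Compare each point to [3.68, 5.16]: sample 1 = 3.32 < LCL; sample 3 = 3.38 < LCL; sample 5 = 3.27 < LCL.

out of control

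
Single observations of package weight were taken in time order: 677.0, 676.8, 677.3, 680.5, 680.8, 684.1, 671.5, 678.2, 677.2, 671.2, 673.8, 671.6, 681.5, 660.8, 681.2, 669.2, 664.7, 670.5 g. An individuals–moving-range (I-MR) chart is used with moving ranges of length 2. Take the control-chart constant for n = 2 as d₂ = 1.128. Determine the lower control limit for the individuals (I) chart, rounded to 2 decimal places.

657.38

X̄ = (677.0 + 676.8 + 677.3 + 680.5 + 680.8 + 684.1 + 671.5 + 678.2 + 677.2 + 671.2 + 673.8 + 671.6 + 681.5 + 660.8 + 681.2 + 669.2 + 664.7 + 670.5) / 18 = 674.8833
Moving ranges: 0.2, 0.5, 3.2, 0.3, 3.3, 12.6, 6.7, 1.0, 6.0, 2.6, 2.2, 9.9, 20.7, 20.4, 12.0, 4.5, 5.8; M̄R̄ = 111.9000 / 17 = 6.5824
LCL = X̄ − 3·M̄R̄/d₂ = 674.8833 − 3 × 6.5824 / 1.128 = 657.3771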